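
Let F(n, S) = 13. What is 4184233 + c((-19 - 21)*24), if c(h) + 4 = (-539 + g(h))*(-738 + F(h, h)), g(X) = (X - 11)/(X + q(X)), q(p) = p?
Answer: 1756660741/384 ≈ 4.5746e+6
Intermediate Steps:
g(X) = (-11 + X)/(2*X) (g(X) = (X - 11)/(X + X) = (-11 + X)/((2*X)) = (-11 + X)*(1/(2*X)) = (-11 + X)/(2*X))
c(h) = 390771 - 725*(-11 + h)/(2*h) (c(h) = -4 + (-539 + (-11 + h)/(2*h))*(-738 + 13) = -4 + (-539 + (-11 + h)/(2*h))*(-725) = -4 + (390775 - 725*(-11 + h)/(2*h)) = 390771 - 725*(-11 + h)/(2*h))
4184233 + c((-19 - 21)*24) = 4184233 + (7975 + 780817*((-19 - 21)*24))/(2*(((-19 - 21)*24))) = 4184233 + (7975 + 780817*(-40*24))/(2*((-40*24))) = 4184233 + (½)*(7975 + 780817*(-960))/(-960) = 4184233 + (½)*(-1/960)*(7975 - 749584320) = 4184233 + (½)*(-1/960)*(-749576345) = 4184233 + 149915269/384 = 1756660741/384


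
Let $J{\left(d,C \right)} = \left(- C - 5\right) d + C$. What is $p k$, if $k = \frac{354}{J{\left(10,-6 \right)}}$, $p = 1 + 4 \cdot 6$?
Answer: $\frac{4425}{2} \approx 2212.5$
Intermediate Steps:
$p = 25$ ($p = 1 + 24 = 25$)
$J{\left(d,C \right)} = C + d \left(-5 - C\right)$ ($J{\left(d,C \right)} = \left(-5 - C\right) d + C = d \left(-5 - C\right) + C = C + d \left(-5 - C\right)$)
$k = \frac{177}{2}$ ($k = \frac{354}{-6 - 50 - \left(-6\right) 10} = \frac{354}{-6 - 50 + 60} = \frac{354}{4} = 354 \cdot \frac{1}{4} = \frac{177}{2} \approx 88.5$)
$p k = 25 \cdot \frac{177}{2} = \frac{4425}{2}$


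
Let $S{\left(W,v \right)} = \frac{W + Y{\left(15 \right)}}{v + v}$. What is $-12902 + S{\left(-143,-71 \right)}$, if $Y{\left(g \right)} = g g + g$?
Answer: $- \frac{1832181}{142} \approx -12903.0$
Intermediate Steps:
$Y{\left(g \right)} = g + g^{2}$ ($Y{\left(g \right)} = g^{2} + g = g + g^{2}$)
$S{\left(W,v \right)} = \frac{240 + W}{2 v}$ ($S{\left(W,v \right)} = \frac{W + 15 \left(1 + 15\right)}{v + v} = \frac{W + 15 \cdot 16}{2 v} = \left(W + 240\right) \frac{1}{2 v} = \left(240 + W\right) \frac{1}{2 v} = \frac{240 + W}{2 v}$)
$-12902 + S{\left(-143,-71 \right)} = -12902 + \frac{240 - 143}{2 \left(-71\right)} = -12902 + \frac{1}{2} \left(- \frac{1}{71}\right) 97 = -12902 - \frac{97}{142} = - \frac{1832181}{142}$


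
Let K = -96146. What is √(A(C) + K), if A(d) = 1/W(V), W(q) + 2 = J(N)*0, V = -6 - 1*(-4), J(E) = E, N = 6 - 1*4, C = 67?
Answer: I*√384586/2 ≈ 310.08*I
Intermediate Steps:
N = 2 (N = 6 - 4 = 2)
V = -2 (V = -6 + 4 = -2)
W(q) = -2 (W(q) = -2 + 2*0 = -2 + 0 = -2)
A(d) = -½ (A(d) = 1/(-2) = -½)
√(A(C) + K) = √(-½ - 96146) = √(-192293/2) = I*√384586/2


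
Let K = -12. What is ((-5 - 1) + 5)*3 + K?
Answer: -15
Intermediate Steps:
((-5 - 1) + 5)*3 + K = ((-5 - 1) + 5)*3 - 12 = (-6 + 5)*3 - 12 = -1*3 - 12 = -3 - 12 = -15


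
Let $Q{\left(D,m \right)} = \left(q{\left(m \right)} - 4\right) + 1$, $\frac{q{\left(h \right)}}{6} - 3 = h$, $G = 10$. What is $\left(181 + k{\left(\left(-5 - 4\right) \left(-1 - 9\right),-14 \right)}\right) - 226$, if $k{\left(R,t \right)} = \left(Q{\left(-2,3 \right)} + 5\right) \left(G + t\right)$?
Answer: $-197$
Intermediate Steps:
$q{\left(h \right)} = 18 + 6 h$
$Q{\left(D,m \right)} = 15 + 6 m$ ($Q{\left(D,m \right)} = \left(\left(18 + 6 m\right) - 4\right) + 1 = \left(14 + 6 m\right) + 1 = 15 + 6 m$)
$k{\left(R,t \right)} = 380 + 38 t$ ($k{\left(R,t \right)} = \left(\left(15 + 6 \cdot 3\right) + 5\right) \left(10 + t\right) = \left(\left(15 + 18\right) + 5\right) \left(10 + t\right) = \left(33 + 5\right) \left(10 + t\right) = 38 \left(10 + t\right) = 380 + 38 t$)
$\left(181 + k{\left(\left(-5 - 4\right) \left(-1 - 9\right),-14 \right)}\right) - 226 = \left(181 + \left(380 + 38 \left(-14\right)\right)\right) - 226 = \left(181 + \left(380 - 532\right)\right) - 226 = \left(181 - 152\right) - 226 = 29 - 226 = -197$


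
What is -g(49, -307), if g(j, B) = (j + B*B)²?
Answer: -8892112804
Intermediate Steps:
g(j, B) = (j + B²)²
-g(49, -307) = -(49 + (-307)²)² = -(49 + 94249)² = -1*94298² = -1*8892112804 = -8892112804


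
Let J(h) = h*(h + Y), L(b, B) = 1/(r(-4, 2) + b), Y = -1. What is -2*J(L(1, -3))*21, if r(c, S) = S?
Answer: 28/3 ≈ 9.3333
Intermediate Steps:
L(b, B) = 1/(2 + b)
J(h) = h*(-1 + h) (J(h) = h*(h - 1) = h*(-1 + h))
-2*J(L(1, -3))*21 = -2*(-1 + 1/(2 + 1))/(2 + 1)*21 = -2*(-1 + 1/3)/3*21 = -2*(-2)/(3*3)*21 = -2*(-2/9)*21 = (4/9)*21 = 28/3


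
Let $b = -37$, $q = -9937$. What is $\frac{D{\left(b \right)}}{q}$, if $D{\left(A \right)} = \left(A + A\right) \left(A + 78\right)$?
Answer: $\frac{3034}{9937} \approx 0.30532$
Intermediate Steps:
$D{\left(A \right)} = 2 A \left(78 + A\right)$
$\frac{D{\left(b \right)}}{q} = \frac{2 \left(-37\right) \left(78 - 37\right)}{-9937} = 2 \left(-37\right) 41 \left(- \frac{1}{9937}\right) = \left(-3034\right) \left(- \frac{1}{9937}\right) = \frac{3034}{9937}$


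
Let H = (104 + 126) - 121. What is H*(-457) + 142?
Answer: -49671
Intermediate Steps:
H = 109 (H = 230 - 121 = 109)
H*(-457) + 142 = 109*(-457) + 142 = -49813 + 142 = -49671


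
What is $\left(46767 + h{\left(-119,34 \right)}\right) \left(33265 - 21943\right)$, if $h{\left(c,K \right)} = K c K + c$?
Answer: $-1029350952$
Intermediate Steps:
$h{\left(c,K \right)} = c + c K^{2}$ ($h{\left(c,K \right)} = c K^{2} + c = c + c K^{2}$)
$\left(46767 + h{\left(-119,34 \right)}\right) \left(33265 - 21943\right) = \left(46767 - 119 \left(1 + 34^{2}\right)\right) \left(33265 - 21943\right) = \left(46767 - 119 \left(1 + 1156\right)\right) 11322 = \left(46767 - 137683\right) 11322 = \left(-90916\right) 11322 = -1029350952$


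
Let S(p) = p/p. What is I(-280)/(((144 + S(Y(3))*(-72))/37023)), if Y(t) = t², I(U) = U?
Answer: -431935/3 ≈ -1.4398e+5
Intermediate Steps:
S(p) = 1
I(-280)/(((144 + S(Y(3))*(-72))/37023)) = -280*37023/(144 + 1*(-72)) = -280*37023/(144 - 72) = -280/(72*(1/37023)) = -280/24/12341 = -280*12341/24 = -431935/3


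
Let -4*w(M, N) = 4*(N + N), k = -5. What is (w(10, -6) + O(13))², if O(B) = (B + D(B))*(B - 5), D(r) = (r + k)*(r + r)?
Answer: 3168400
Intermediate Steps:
w(M, N) = -2*N (w(M, N) = -(N + N) = -2*N)
D(r) = 2*r*(-5 + r) (D(r) = (r - 5)*(r + r) = (-5 + r)*(2*r) = 2*r*(-5 + r))
O(B) = (-5 + B)*(B + 2*B*(-5 + B)) (O(B) = (B + 2*B*(-5 + B))*(B - 5) = (B + 2*B*(-5 + B))*(-5 + B) = (-5 + B)*(B + 2*B*(-5 + B)))
(w(10, -6) + O(13))² = (-2*(-6) + 13*(45 - 19*13 + 2*13²))² = (12 + 13*(45 - 247 + 2*169))² = (12 + 13*(45 - 247 + 338))² = (12 + 13*136)² = (12 + 1768)² = 1780² = 3168400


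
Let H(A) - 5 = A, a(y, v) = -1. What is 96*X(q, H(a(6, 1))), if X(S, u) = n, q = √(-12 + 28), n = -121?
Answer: -11616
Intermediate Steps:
H(A) = 5 + A
q = 4 (q = √16 = 4)
X(S, u) = -121
96*X(q, H(a(6, 1))) = 96*(-121) = -11616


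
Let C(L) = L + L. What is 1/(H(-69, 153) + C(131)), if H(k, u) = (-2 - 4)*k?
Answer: 1/676 ≈ 0.0014793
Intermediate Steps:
H(k, u) = -6*k
C(L) = 2*L
1/(H(-69, 153) + C(131)) = 1/(-6*(-69) + 2*131) = 1/(414 + 262) = 1/676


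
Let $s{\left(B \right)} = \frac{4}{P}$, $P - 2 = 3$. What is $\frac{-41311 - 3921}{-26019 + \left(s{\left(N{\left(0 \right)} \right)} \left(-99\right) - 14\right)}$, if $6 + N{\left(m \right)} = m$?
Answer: $\frac{226160}{130561} \approx 1.7322$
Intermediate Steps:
$P = 5$ ($P = 2 + 3 = 5$)
$N{\left(m \right)} = -6 + m$
$s{\left(B \right)} = \frac{4}{5}$
$\frac{-41311 - 3921}{-26019 + \left(s{\left(N{\left(0 \right)} \right)} \left(-99\right) - 14\right)} = \frac{-41311 - 3921}{-26019 + \left(\frac{4}{5} \left(-99\right) - 14\right)} = - \frac{45232}{-26019 - \frac{466}{5}} = - \frac{45232}{- \frac{130561}{5}} = \left(-45232\right) \left(- \frac{5}{130561}\right) = \frac{226160}{130561}$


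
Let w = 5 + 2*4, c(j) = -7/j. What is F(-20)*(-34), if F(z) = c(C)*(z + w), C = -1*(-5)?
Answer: -1666/5 ≈ -333.20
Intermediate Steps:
C = 5
w = 13 (w = 5 + 8 = 13)
F(z) = -91/5 - 7*z/5 (F(z) = (-7/5)*(z + 13) = (-7*1/5)*(13 + z) = -7*(13 + z)/5 = -91/5 - 7*z/5)
F(-20)*(-34) = (-91/5 - 7/5*(-20))*(-34) = (-91/5 + 28)*(-34) = (49/5)*(-34) = -1666/5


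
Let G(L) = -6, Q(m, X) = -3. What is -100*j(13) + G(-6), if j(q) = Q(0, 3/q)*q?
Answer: 3894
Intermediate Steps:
j(q) = -3*q
-100*j(13) + G(-6) = -(-300)*13 - 6 = -100*(-39) - 6 = 3900 - 6 = 3894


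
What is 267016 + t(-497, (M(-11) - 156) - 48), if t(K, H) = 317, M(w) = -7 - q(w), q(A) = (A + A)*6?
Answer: 267333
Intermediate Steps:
q(A) = 12*A (q(A) = (2*A)*6 = 12*A)
M(w) = -7 - 12*w
267016 + t(-497, (M(-11) - 156) - 48) = 267016 + 317 = 267333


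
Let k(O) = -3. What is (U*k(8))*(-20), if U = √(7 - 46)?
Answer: 60*I*√39 ≈ 374.7*I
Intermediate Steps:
U = I*√39 (U = √(-39) = I*√39 ≈ 6.245*I)
(U*k(8))*(-20) = ((I*√39)*(-3))*(-20) = -3*I*√39*(-20) = 60*I*√39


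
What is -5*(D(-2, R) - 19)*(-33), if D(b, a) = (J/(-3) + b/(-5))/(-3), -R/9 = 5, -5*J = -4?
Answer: -9427/3 ≈ -3142.3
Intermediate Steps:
J = ⅘ (J = -⅕*(-4) = ⅘ ≈ 0.80000)
R = -45 (R = -9*5 = -45)
D(b, a) = 4/45 + b/15 (D(b, a) = ((⅘)/(-3) + b/(-5))/(-3) = ((⅘)*(-⅓) + b*(-⅕))*(-⅓) = (-4/15 - b/5)*(-⅓) = 4/45 + b/15)
-5*(D(-2, R) - 19)*(-33) = -5*((4/45 + (1/15)*(-2)) - 19)*(-33) = -5*((4/45 - 2/15) - 19)*(-33) = -5*(-2/45 - 19)*(-33) = -5*(-857/45)*(-33) = (857/9)*(-33) = -9427/3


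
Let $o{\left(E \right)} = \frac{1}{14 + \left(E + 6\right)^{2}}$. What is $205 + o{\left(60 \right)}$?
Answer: $\frac{895851}{4370} \approx 205.0$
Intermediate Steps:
$o{\left(E \right)} = \frac{1}{14 + \left(6 + E\right)^{2}}$
$205 + o{\left(60 \right)} = 205 + \frac{1}{14 + \left(6 + 60\right)^{2}} = 205 + \frac{1}{14 + 66^{2}} = 205 + \frac{1}{14 + 4356} = 205 + \frac{1}{4370} = \frac{895851}{4370}$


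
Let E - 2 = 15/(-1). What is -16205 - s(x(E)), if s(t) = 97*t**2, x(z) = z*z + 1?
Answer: -2819505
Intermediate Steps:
E = -13 (E = 2 + 15/(-1) = 2 + 15*(-1) = 2 - 15 = -13)
x(z) = 1 + z**2 (x(z) = z**2 + 1 = 1 + z**2)
-16205 - s(x(E)) = -16205 - 97*(1 + (-13)**2)**2 = -16205 - 97*(1 + 169)**2 = -16205 - 97*170**2 = -16205 - 97*28900 = -16205 - 1*2803300 = -16205 - 2803300 = -2819505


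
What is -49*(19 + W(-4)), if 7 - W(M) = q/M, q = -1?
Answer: -5047/4 ≈ -1261.8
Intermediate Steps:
W(M) = 7 + 1/M (W(M) = 7 - (-1)/M = 7 + 1/M)
-49*(19 + W(-4)) = -49*(19 + (7 + 1/(-4))) = -49*(19 + (7 - ¼)) = -49*(19 + 27/4) = -49*103/4 = -5047/4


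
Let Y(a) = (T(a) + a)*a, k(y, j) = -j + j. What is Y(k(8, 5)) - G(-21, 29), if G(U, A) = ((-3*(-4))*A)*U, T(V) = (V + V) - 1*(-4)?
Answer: 7308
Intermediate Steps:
T(V) = 4 + 2*V (T(V) = 2*V + 4 = 4 + 2*V)
G(U, A) = 12*A*U (G(U, A) = (12*A)*U = 12*A*U)
k(y, j) = 0
Y(a) = a*(4 + 3*a) (Y(a) = ((4 + 2*a) + a)*a = (4 + 3*a)*a = a*(4 + 3*a))
Y(k(8, 5)) - G(-21, 29) = 0*(4 + 3*0) - 12*29*(-21) = 0*(4 + 0) - 1*(-7308) = 0*4 + 7308 = 0 + 7308 = 7308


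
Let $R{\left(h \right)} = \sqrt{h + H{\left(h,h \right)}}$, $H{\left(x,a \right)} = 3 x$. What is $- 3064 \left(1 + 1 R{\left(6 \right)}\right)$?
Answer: $-3064 - 6128 \sqrt{6} \approx -18074.0$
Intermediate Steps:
$R{\left(h \right)} = 2 \sqrt{h}$ ($R{\left(h \right)} = \sqrt{h + 3 h} = \sqrt{4 h} = 2 \sqrt{h}$)
$- 3064 \left(1 + 1 R{\left(6 \right)}\right) = - 3064 \left(1 + 1 \cdot 2 \sqrt{6}\right) = - 3064 \left(1 + 2 \sqrt{6}\right) = -3064 - 6128 \sqrt{6}$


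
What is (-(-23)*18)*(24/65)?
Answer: 9936/65 ≈ 152.86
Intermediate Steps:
(-(-23)*18)*(24/65) = (-23*(-18))*(24*(1/65)) = 414*(24/65) = 9936/65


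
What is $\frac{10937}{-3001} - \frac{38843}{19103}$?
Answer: $- \frac{46499622}{8189729} \approx -5.6778$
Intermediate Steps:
$\frac{10937}{-3001} - \frac{38843}{19103} = 10937 \left(- \frac{1}{3001}\right) - \frac{5549}{2729} = - \frac{10937}{3001} - \frac{5549}{2729} = - \frac{46499622}{8189729}$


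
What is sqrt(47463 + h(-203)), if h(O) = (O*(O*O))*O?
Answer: 2*sqrt(424557286) ≈ 41210.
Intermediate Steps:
h(O) = O**4 (h(O) = (O*O**2)*O = O**3*O = O**4)
sqrt(47463 + h(-203)) = sqrt(47463 + (-203)**4) = sqrt(47463 + 1698181681) = sqrt(1698229144) = 2*sqrt(424557286)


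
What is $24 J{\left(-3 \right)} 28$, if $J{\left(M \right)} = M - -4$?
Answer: $672$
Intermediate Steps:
$J{\left(M \right)} = 4 + M$ ($J{\left(M \right)} = M + 4 = 4 + M$)
$24 J{\left(-3 \right)} 28 = 24 \left(4 - 3\right) 28 = 24 \cdot 1 \cdot 28 = 24 \cdot 28 = 672$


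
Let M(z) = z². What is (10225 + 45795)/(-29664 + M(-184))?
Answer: 14005/1048 ≈ 13.364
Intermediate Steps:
(10225 + 45795)/(-29664 + M(-184)) = (10225 + 45795)/(-29664 + (-184)²) = 56020/(-29664 + 33856) = 56020/4192 = 56020*(1/4192) = 14005/1048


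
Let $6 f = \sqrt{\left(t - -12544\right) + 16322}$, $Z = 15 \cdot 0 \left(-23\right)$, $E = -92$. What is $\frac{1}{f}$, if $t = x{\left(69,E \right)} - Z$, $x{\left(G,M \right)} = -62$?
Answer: $\frac{3 \sqrt{7201}}{7201} \approx 0.035353$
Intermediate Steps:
$Z = 0$ ($Z = 0 \left(-23\right) = 0$)
$t = -62$ ($t = -62 - 0 = -62 + 0 = -62$)
$f = \frac{\sqrt{7201}}{3}$ ($f = \frac{\sqrt{\left(-62 - -12544\right) + 16322}}{6} = \frac{\sqrt{\left(-62 + 12544\right) + 16322}}{6} = \frac{\sqrt{12482 + 16322}}{6} = \frac{\sqrt{28804}}{6} = \frac{2 \sqrt{7201}}{6} = \frac{\sqrt{7201}}{3} \approx 28.286$)
$\frac{1}{f} = \frac{1}{\frac{1}{3} \sqrt{7201}} = \frac{3 \sqrt{7201}}{7201}$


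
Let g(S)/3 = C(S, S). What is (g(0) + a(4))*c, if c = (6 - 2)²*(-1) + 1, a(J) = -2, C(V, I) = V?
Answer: 30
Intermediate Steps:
g(S) = 3*S
c = -15 (c = 4²*(-1) + 1 = 16*(-1) + 1 = -16 + 1 = -15)
(g(0) + a(4))*c = (3*0 - 2)*(-15) = (0 - 2)*(-15) = -2*(-15) = 30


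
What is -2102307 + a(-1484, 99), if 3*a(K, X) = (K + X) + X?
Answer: -6308207/3 ≈ -2.1027e+6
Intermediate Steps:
a(K, X) = K/3 + 2*X/3 (a(K, X) = ((K + X) + X)/3 = (K + 2*X)/3 = K/3 + 2*X/3)
-2102307 + a(-1484, 99) = -2102307 + ((1/3)*(-1484) + (2/3)*99) = -2102307 + (-1484/3 + 66) = -2102307 - 1286/3 = -6308207/3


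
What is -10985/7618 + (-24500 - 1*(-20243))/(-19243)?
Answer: -13765733/11276398 ≈ -1.2208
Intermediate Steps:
-10985/7618 + (-24500 - 1*(-20243))/(-19243) = -10985*1/7618 + (-24500 + 20243)*(-1/19243) = -845/586 - 4257*(-1/19243) = -845/586 + 4257/19243 = -13765733/11276398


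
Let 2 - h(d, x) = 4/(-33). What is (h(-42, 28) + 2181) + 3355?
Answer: 182758/33 ≈ 5538.1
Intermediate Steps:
h(d, x) = 70/33 (h(d, x) = 2 - 4/(-33) = 2 - 4*(-1)/33 = 2 - 1*(-4/33) = 2 + 4/33 = 70/33)
(h(-42, 28) + 2181) + 3355 = (70/33 + 2181) + 3355 = 72043/33 + 3355 = 182758/33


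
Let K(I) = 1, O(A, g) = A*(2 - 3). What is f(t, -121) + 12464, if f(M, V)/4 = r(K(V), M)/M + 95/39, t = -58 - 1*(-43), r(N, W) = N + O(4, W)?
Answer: 2432536/195 ≈ 12475.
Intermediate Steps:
O(A, g) = -A (O(A, g) = A*(-1) = -A)
r(N, W) = -4 + N (r(N, W) = N - 1*4 = N - 4 = -4 + N)
t = -15 (t = -58 + 43 = -15)
f(M, V) = 380/39 - 12/M (f(M, V) = 4*((-4 + 1)/M + 95/39) = 4*(-3/M + 95*(1/39)) = 4*(-3/M + 95/39) = 4*(95/39 - 3/M) = 380/39 - 12/M)
f(t, -121) + 12464 = (380/39 - 12/(-15)) + 12464 = (380/39 - 12*(-1/15)) + 12464 = (380/39 + ⅘) + 12464 = 2056/195 + 12464 = 2432536/195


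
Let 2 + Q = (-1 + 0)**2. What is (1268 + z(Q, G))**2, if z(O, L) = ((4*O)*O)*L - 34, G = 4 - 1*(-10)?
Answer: 1664100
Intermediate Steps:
G = 14 (G = 4 + 10 = 14)
Q = -1 (Q = -2 + (-1 + 0)**2 = -2 + (-1)**2 = -2 + 1 = -1)
z(O, L) = -34 + 4*L*O**2 (z(O, L) = (4*O**2)*L - 34 = 4*L*O**2 - 34 = -34 + 4*L*O**2)
(1268 + z(Q, G))**2 = (1268 + (-34 + 4*14*(-1)**2))**2 = (1268 + (-34 + 4*14*1))**2 = (1268 + (-34 + 56))**2 = (1268 + 22)**2 = 1290**2 = 1664100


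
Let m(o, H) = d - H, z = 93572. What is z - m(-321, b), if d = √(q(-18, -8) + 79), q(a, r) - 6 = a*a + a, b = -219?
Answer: 93353 - √391 ≈ 93333.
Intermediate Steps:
q(a, r) = 6 + a + a² (q(a, r) = 6 + (a*a + a) = 6 + (a² + a) = 6 + (a + a²) = 6 + a + a²)
d = √391 (d = √((6 - 18 + (-18)²) + 79) = √((6 - 18 + 324) + 79) = √(312 + 79) = √391 ≈ 19.774)
m(o, H) = √391 - H
z - m(-321, b) = 93572 - (√391 - 1*(-219)) = 93572 - (√391 + 219) = 93572 - (219 + √391) = 93572 + (-219 - √391) = 93353 - √391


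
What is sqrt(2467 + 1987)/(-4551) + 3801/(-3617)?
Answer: -3801/3617 - sqrt(4454)/4551 ≈ -1.0655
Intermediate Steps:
sqrt(2467 + 1987)/(-4551) + 3801/(-3617) = sqrt(4454)*(-1/4551) + 3801*(-1/3617) = -sqrt(4454)/4551 - 3801/3617 = -3801/3617 - sqrt(4454)/4551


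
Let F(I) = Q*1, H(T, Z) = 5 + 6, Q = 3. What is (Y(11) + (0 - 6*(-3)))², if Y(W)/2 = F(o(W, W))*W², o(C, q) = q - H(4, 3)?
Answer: 553536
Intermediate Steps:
H(T, Z) = 11
o(C, q) = -11 + q (o(C, q) = q - 1*11 = q - 11 = -11 + q)
F(I) = 3 (F(I) = 3*1 = 3)
Y(W) = 6*W² (Y(W) = 2*(3*W²) = 6*W²)
(Y(11) + (0 - 6*(-3)))² = (6*11² + (0 - 6*(-3)))² = (6*121 + (0 + 18))² = (726 + 18)² = 744² = 553536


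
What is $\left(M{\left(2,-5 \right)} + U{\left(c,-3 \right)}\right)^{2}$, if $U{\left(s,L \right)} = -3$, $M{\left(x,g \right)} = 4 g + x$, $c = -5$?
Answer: $441$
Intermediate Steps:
$M{\left(x,g \right)} = x + 4 g$
$\left(M{\left(2,-5 \right)} + U{\left(c,-3 \right)}\right)^{2} = \left(\left(2 + 4 \left(-5\right)\right) - 3\right)^{2} = \left(\left(2 - 20\right) - 3\right)^{2} = \left(-18 - 3\right)^{2} = \left(-21\right)^{2} = 441$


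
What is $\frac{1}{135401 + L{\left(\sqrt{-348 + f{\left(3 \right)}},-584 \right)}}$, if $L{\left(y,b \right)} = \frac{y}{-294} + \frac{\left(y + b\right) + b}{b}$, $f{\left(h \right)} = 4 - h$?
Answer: $\frac{997903740318912}{135119160150468515723} + \frac{37687272 i \sqrt{347}}{135119160150468515723} \approx 7.3854 \cdot 10^{-6} + 5.1957 \cdot 10^{-12} i$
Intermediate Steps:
$L{\left(y,b \right)} = - \frac{y}{294} + \frac{y + 2 b}{b}$ ($L{\left(y,b \right)} = y \left(- \frac{1}{294}\right) + \frac{\left(b + y\right) + b}{b} = - \frac{y}{294} + \frac{y + 2 b}{b}$)
$\frac{1}{135401 + L{\left(\sqrt{-348 + f{\left(3 \right)}},-584 \right)}} = \frac{1}{135401 + \left(2 - \frac{\sqrt{-348 + \left(4 - 3\right)}}{294} + \frac{\sqrt{-348 + \left(4 - 3\right)}}{-584}\right)} = \frac{1}{135401 + \left(2 - \frac{\sqrt{-348 + \left(4 - 3\right)}}{294} + \sqrt{-348 + \left(4 - 3\right)} \left(- \frac{1}{584}\right)\right)} = \frac{1}{135401 + \left(2 - \frac{\sqrt{-348 + 1}}{294} + \sqrt{-348 + 1} \left(- \frac{1}{584}\right)\right)} = \frac{1}{135401 + \left(2 - \frac{\sqrt{-347}}{294} + \sqrt{-347} \left(- \frac{1}{584}\right)\right)} = \frac{1}{135401 + \left(2 - \frac{i \sqrt{347}}{294} + i \sqrt{347} \left(- \frac{1}{584}\right)\right)} = \frac{1}{135401 - \left(-2 + \frac{439 i \sqrt{347}}{85848}\right)} = \frac{1}{135401 + \left(2 - \frac{439 i \sqrt{347}}{85848}\right)} = \frac{1}{135403 - \frac{439 i \sqrt{347}}{85848}}$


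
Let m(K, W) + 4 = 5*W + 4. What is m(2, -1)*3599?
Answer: -17995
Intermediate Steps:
m(K, W) = 5*W (m(K, W) = -4 + (5*W + 4) = -4 + (4 + 5*W) = 5*W)
m(2, -1)*3599 = (5*(-1))*3599 = -5*3599 = -17995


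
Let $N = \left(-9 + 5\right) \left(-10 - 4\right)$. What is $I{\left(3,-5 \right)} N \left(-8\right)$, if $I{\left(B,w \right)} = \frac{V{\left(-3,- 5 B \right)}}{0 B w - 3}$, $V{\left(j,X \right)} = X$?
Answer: $-2240$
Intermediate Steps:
$I{\left(B,w \right)} = \frac{5 B}{3}$ ($I{\left(B,w \right)} = \frac{\left(-5\right) B}{0 B w - 3} = \frac{\left(-5\right) B}{0 w - 3} = \frac{\left(-5\right) B}{0 - 3} = \frac{\left(-5\right) B}{-3} = - 5 B \left(- \frac{1}{3}\right) = \frac{5 B}{3}$)
$N = 56$ ($N = \left(-4\right) \left(-14\right) = 56$)
$I{\left(3,-5 \right)} N \left(-8\right) = \frac{5}{3} \cdot 3 \cdot 56 \left(-8\right) = 5 \cdot 56 \left(-8\right) = 280 \left(-8\right) = -2240$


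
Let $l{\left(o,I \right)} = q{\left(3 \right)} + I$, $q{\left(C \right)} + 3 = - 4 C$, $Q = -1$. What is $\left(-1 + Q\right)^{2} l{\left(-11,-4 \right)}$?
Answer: $-76$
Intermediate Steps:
$q{\left(C \right)} = -3 - 4 C$
$l{\left(o,I \right)} = -15 + I$ ($l{\left(o,I \right)} = \left(-3 - 12\right) + I = -15 + I$)
$\left(-1 + Q\right)^{2} l{\left(-11,-4 \right)} = \left(-1 - 1\right)^{2} \left(-15 - 4\right) = \left(-2\right)^{2} \left(-19\right) = 4 \left(-19\right) = -76$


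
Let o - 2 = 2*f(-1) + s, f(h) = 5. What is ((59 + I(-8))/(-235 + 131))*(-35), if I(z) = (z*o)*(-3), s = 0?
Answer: 12145/104 ≈ 116.78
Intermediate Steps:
o = 12 (o = 2 + (2*5 + 0) = 2 + (10 + 0) = 2 + 10 = 12)
I(z) = -36*z (I(z) = (z*12)*(-3) = (12*z)*(-3) = -36*z)
((59 + I(-8))/(-235 + 131))*(-35) = ((59 - 36*(-8))/(-235 + 131))*(-35) = ((59 + 288)/(-104))*(-35) = (347*(-1/104))*(-35) = -347/104*(-35) = 12145/104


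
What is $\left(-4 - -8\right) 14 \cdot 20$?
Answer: $1120$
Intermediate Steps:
$\left(-4 - -8\right) 14 \cdot 20 = \left(-4 + 8\right) 14 \cdot 20 = 4 \cdot 14 \cdot 20 = 56 \cdot 20 = 1120$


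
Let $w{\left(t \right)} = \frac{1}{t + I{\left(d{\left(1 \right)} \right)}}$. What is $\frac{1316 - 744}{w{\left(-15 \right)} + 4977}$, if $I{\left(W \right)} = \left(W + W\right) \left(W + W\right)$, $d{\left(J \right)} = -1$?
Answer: $\frac{3146}{27373} \approx 0.11493$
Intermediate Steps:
$I{\left(W \right)} = 4 W^{2}$ ($I{\left(W \right)} = 2 W 2 W = 4 W^{2}$)
$w{\left(t \right)} = \frac{1}{4 + t}$ ($w{\left(t \right)} = \frac{1}{t + 4 \left(-1\right)^{2}} = \frac{1}{t + 4 \cdot 1} = \frac{1}{t + 4} = \frac{1}{4 + t}$)
$\frac{1316 - 744}{w{\left(-15 \right)} + 4977} = \frac{1316 - 744}{\frac{1}{4 - 15} + 4977} = \frac{572}{\frac{1}{-11} + 4977} = \frac{572}{- \frac{1}{11} + 4977} = \frac{572}{\frac{54746}{11}} = 572 \cdot \frac{11}{54746} = \frac{3146}{27373}$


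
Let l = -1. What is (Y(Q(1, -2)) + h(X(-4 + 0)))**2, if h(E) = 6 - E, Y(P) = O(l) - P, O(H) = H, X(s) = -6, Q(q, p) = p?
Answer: 169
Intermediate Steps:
Y(P) = -1 - P
(Y(Q(1, -2)) + h(X(-4 + 0)))**2 = ((-1 - 1*(-2)) + (6 - 1*(-6)))**2 = ((-1 + 2) + (6 + 6))**2 = (1 + 12)**2 = 13**2 = 169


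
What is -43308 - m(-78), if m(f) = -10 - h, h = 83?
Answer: -43215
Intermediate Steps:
m(f) = -93 (m(f) = -10 - 1*83 = -10 - 83 = -93)
-43308 - m(-78) = -43308 - 1*(-93) = -43308 + 93 = -43215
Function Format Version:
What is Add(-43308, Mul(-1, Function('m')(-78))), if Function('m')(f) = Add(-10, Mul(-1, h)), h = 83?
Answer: -43215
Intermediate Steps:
Function('m')(f) = -93 (Function('m')(f) = Add(-10, Mul(-1, 83)) = Add(-10, -83) = -93)
Add(-43308, Mul(-1, Function('m')(-78))) = Add(-43308, Mul(-1, -93)) = Add(-43308, 93) = -43215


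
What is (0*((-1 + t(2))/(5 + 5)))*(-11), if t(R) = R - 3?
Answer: 0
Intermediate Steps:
t(R) = -3 + R
(0*((-1 + t(2))/(5 + 5)))*(-11) = (0*((-1 + (-3 + 2))/(5 + 5)))*(-11) = (0*((-1 - 1)/10))*(-11) = (0*(-2*⅒))*(-11) = (0*(-⅕))*(-11) = 0*(-11) = 0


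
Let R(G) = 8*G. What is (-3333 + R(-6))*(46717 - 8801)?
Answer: -128193996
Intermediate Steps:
(-3333 + R(-6))*(46717 - 8801) = (-3333 + 8*(-6))*(46717 - 8801) = (-3333 - 48)*37916 = -3381*37916 = -128193996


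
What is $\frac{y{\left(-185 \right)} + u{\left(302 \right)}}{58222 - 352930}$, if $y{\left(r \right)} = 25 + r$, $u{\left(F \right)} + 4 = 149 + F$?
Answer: $- \frac{7}{7188} \approx -0.00097384$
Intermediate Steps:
$u{\left(F \right)} = 145 + F$ ($u{\left(F \right)} = -4 + \left(149 + F\right) = 145 + F$)
$\frac{y{\left(-185 \right)} + u{\left(302 \right)}}{58222 - 352930} = \frac{\left(25 - 185\right) + \left(145 + 302\right)}{58222 - 352930} = \frac{-160 + 447}{-294708} = 287 \left(- \frac{1}{294708}\right) = - \frac{7}{7188}$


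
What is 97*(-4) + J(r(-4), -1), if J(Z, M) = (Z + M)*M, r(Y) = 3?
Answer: -390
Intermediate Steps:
J(Z, M) = M*(M + Z) (J(Z, M) = (M + Z)*M = M*(M + Z))
97*(-4) + J(r(-4), -1) = 97*(-4) - (-1 + 3) = -388 - 1*2 = -388 - 2 = -390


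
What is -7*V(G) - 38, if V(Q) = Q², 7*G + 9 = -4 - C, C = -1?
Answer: -410/7 ≈ -58.571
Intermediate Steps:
G = -12/7 (G = -9/7 + (-4 - 1*(-1))/7 = -9/7 + (-4 + 1)/7 = -9/7 + (⅐)*(-3) = -9/7 - 3/7 = -12/7 ≈ -1.7143)
-7*V(G) - 38 = -7*(-12/7)² - 38 = -7*144/49 - 38 = -144/7 - 38 = -410/7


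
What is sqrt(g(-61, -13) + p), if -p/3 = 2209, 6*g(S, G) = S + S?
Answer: 13*I*sqrt(354)/3 ≈ 81.531*I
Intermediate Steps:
g(S, G) = S/3 (g(S, G) = (S + S)/6 = (2*S)/6 = S/3)
p = -6627 (p = -3*2209 = -6627)
sqrt(g(-61, -13) + p) = sqrt((1/3)*(-61) - 6627) = sqrt(-61/3 - 6627) = sqrt(-19942/3) = 13*I*sqrt(354)/3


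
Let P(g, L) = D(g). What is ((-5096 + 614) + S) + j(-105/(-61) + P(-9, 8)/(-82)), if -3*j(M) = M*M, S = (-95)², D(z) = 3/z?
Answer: 3068308366763/675540108 ≈ 4542.0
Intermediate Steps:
P(g, L) = 3/g
S = 9025
j(M) = -M²/3 (j(M) = -M*M/3 = -M²/3)
((-5096 + 614) + S) + j(-105/(-61) + P(-9, 8)/(-82)) = ((-5096 + 614) + 9025) - (-105/(-61) + (3/(-9))/(-82))²/3 = (-4482 + 9025) - (-105*(-1/61) + (3*(-⅑))*(-1/82))²/3 = 4543 - (105/61 - ⅓*(-1/82))²/3 = 4543 - (105/61 + 1/246)²/3 = 4543 - (25891/15006)²/3 = 4543 - ⅓*670343881/225180036 = 4543 - 670343881/675540108 = 3068308366763/675540108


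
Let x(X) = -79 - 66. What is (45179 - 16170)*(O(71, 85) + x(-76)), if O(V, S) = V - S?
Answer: -4612431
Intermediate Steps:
x(X) = -145
(45179 - 16170)*(O(71, 85) + x(-76)) = (45179 - 16170)*((71 - 1*85) - 145) = 29009*((71 - 85) - 145) = 29009*(-14 - 145) = 29009*(-159) = -4612431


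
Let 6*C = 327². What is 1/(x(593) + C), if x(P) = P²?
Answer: 2/738941 ≈ 2.7066e-6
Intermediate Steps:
C = 35643/2 (C = (⅙)*327² = (⅙)*106929 = 35643/2 ≈ 17822.)
1/(x(593) + C) = 1/(593² + 35643/2) = 1/(351649 + 35643/2) = 1/(738941/2) = 2/738941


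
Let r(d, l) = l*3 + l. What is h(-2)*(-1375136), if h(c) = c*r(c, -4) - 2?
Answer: -41254080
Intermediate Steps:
r(d, l) = 4*l (r(d, l) = 3*l + l = 4*l)
h(c) = -2 - 16*c (h(c) = c*(4*(-4)) - 2 = c*(-16) - 2 = -16*c - 2 = -2 - 16*c)
h(-2)*(-1375136) = (-2 - 16*(-2))*(-1375136) = (-2 + 32)*(-1375136) = 30*(-1375136) = -41254080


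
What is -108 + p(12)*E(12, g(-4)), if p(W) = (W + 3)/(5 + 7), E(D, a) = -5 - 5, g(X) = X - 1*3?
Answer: -241/2 ≈ -120.50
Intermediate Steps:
g(X) = -3 + X (g(X) = X - 3 = -3 + X)
E(D, a) = -10
p(W) = ¼ + W/12 (p(W) = (3 + W)/12 = (3 + W)*(1/12) = ¼ + W/12)
-108 + p(12)*E(12, g(-4)) = -108 + (¼ + (1/12)*12)*(-10) = -108 + (¼ + 1)*(-10) = -108 + (5/4)*(-10) = -108 - 25/2 = -241/2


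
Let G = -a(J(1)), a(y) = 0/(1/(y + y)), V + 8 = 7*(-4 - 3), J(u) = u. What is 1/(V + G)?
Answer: -1/57 ≈ -0.017544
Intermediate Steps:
V = -57 (V = -8 + 7*(-4 - 3) = -8 + 7*(-7) = -8 - 49 = -57)
a(y) = 0 (a(y) = 0/(1/(2*y)) = 0/((1/(2*y))) = 0*(2*y) = 0)
G = 0 (G = -1*0 = 0)
1/(V + G) = 1/(-57 + 0) = 1/(-57) = -1/57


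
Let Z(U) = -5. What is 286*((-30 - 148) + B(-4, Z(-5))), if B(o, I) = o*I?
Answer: -45188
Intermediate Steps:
B(o, I) = I*o
286*((-30 - 148) + B(-4, Z(-5))) = 286*((-30 - 148) - 5*(-4)) = 286*(-178 + 20) = 286*(-158) = -45188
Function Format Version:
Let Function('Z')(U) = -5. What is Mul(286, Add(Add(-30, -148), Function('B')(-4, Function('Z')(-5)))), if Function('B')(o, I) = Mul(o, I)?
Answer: -45188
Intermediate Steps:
Function('B')(o, I) = Mul(I, o)
Mul(286, Add(Add(-30, -148), Function('B')(-4, Function('Z')(-5)))) = Mul(286, Add(Add(-30, -148), Mul(-5, -4))) = Mul(286, Add(-178, 20)) = Mul(286, -158) = -45188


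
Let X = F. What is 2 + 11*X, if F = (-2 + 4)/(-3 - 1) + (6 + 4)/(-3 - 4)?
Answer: -269/14 ≈ -19.214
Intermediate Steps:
F = -27/14 (F = 2/(-4) + 10/(-7) = 2*(-¼) + 10*(-⅐) = -½ - 10/7 = -27/14 ≈ -1.9286)
X = -27/14 ≈ -1.9286
2 + 11*X = 2 + 11*(-27/14) = 2 - 297/14 = -269/14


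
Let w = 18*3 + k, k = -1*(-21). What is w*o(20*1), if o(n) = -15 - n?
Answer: -2625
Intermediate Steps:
k = 21
w = 75 (w = 18*3 + 21 = 54 + 21 = 75)
w*o(20*1) = 75*(-15 - 20) = 75*(-35) = -2625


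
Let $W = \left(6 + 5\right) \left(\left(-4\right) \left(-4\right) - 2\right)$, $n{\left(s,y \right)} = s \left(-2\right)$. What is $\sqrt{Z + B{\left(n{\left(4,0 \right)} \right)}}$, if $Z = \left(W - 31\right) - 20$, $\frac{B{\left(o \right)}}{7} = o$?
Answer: $\sqrt{47} \approx 6.8557$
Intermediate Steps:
$n{\left(s,y \right)} = - 2 s$
$B{\left(o \right)} = 7 o$
$W = 154$ ($W = 11 \left(16 - 2\right) = 11 \cdot 14 = 154$)
$Z = 103$ ($Z = \left(154 - 31\right) - 20 = 123 - 20 = 103$)
$\sqrt{Z + B{\left(n{\left(4,0 \right)} \right)}} = \sqrt{103 + 7 \left(\left(-2\right) 4\right)} = \sqrt{103 + 7 \left(-8\right)} = \sqrt{103 - 56} = \sqrt{47}$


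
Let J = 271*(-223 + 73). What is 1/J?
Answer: -1/40650 ≈ -2.4600e-5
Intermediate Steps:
J = -40650 (J = 271*(-150) = -40650)
1/J = 1/(-40650) = -1/40650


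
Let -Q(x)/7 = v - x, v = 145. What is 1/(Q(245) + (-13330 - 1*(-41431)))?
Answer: 1/28801 ≈ 3.4721e-5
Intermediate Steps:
Q(x) = -1015 + 7*x (Q(x) = -7*(145 - x) = -1015 + 7*x)
1/(Q(245) + (-13330 - 1*(-41431))) = 1/((-1015 + 7*245) + (-13330 - 1*(-41431))) = 1/((-1015 + 1715) + (-13330 + 41431)) = 1/(700 + 28101) = 1/28801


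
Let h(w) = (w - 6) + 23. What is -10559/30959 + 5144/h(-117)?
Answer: -40077249/773975 ≈ -51.781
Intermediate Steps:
h(w) = 17 + w (h(w) = (-6 + w) + 23 = 17 + w)
-10559/30959 + 5144/h(-117) = -10559/30959 + 5144/(17 - 117) = -10559*1/30959 + 5144/(-100) = -10559/30959 + 5144*(-1/100) = -10559/30959 - 1286/25 = -40077249/773975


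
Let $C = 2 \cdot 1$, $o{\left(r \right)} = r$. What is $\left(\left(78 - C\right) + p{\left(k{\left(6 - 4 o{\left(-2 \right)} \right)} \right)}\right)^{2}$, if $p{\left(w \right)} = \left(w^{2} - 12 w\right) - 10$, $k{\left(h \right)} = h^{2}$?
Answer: $1305376900$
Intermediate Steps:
$C = 2$
$p{\left(w \right)} = -10 + w^{2} - 12 w$
$\left(\left(78 - C\right) + p{\left(k{\left(6 - 4 o{\left(-2 \right)} \right)} \right)}\right)^{2} = \left(\left(78 - 2\right) - \left(10 - \left(6 - -8\right)^{4} + 12 \left(6 - -8\right)^{2}\right)\right)^{2} = \left(\left(78 - 2\right) - \left(10 - \left(6 + 8\right)^{4} + 12 \left(6 + 8\right)^{2}\right)\right)^{2} = \left(76 - \left(10 - 38416 + 2352\right)\right)^{2} = \left(76 - \left(2362 - 38416\right)\right)^{2} = \left(76 - -36054\right)^{2} = \left(76 + 36054\right)^{2} = 36130^{2} = 1305376900$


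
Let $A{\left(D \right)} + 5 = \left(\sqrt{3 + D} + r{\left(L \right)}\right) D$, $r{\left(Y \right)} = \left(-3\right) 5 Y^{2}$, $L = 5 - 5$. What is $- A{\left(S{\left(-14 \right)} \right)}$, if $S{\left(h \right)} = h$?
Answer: $5 + 14 i \sqrt{11} \approx 5.0 + 46.433 i$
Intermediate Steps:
$L = 0$
$r{\left(Y \right)} = - 15 Y^{2}$
$A{\left(D \right)} = -5 + D \sqrt{3 + D}$ ($A{\left(D \right)} = -5 + \left(\sqrt{3 + D} - 15 \cdot 0^{2}\right) D = -5 + \left(\sqrt{3 + D} - 0\right) D = -5 + \left(\sqrt{3 + D} + 0\right) D = -5 + \sqrt{3 + D} D = -5 + D \sqrt{3 + D}$)
$- A{\left(S{\left(-14 \right)} \right)} = - (-5 - 14 \sqrt{3 - 14}) = - (-5 - 14 \sqrt{-11}) = - (-5 - 14 i \sqrt{11}) = 5 + 14 i \sqrt{11}$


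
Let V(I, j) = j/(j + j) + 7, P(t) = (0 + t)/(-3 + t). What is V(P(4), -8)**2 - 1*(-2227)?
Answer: 9133/4 ≈ 2283.3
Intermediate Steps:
P(t) = t/(-3 + t)
V(I, j) = 15/2 (V(I, j) = j/((2*j)) + 7 = (1/(2*j))*j + 7 = 1/2 + 7 = 15/2)
V(P(4), -8)**2 - 1*(-2227) = (15/2)**2 - 1*(-2227) = 225/4 + 2227 = 9133/4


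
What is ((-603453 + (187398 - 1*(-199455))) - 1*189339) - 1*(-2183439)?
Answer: 1777500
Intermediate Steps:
((-603453 + (187398 - 1*(-199455))) - 1*189339) - 1*(-2183439) = ((-603453 + (187398 + 199455)) - 189339) + 2183439 = ((-603453 + 386853) - 189339) + 2183439 = (-216600 - 189339) + 2183439 = -405939 + 2183439 = 1777500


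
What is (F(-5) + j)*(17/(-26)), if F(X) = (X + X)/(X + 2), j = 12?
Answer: -391/39 ≈ -10.026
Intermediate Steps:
F(X) = 2*X/(2 + X) (F(X) = (2*X)/(2 + X) = 2*X/(2 + X))
(F(-5) + j)*(17/(-26)) = (2*(-5)/(2 - 5) + 12)*(17/(-26)) = (2*(-5)/(-3) + 12)*(17*(-1/26)) = (2*(-5)*(-⅓) + 12)*(-17/26) = (10/3 + 12)*(-17/26) = (46/3)*(-17/26) = -391/39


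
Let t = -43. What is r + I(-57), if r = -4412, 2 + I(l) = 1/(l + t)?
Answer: -441401/100 ≈ -4414.0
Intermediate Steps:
I(l) = -2 + 1/(-43 + l) (I(l) = -2 + 1/(l - 43) = -2 + 1/(-43 + l))
r + I(-57) = -4412 + (87 - 2*(-57))/(-43 - 57) = -4412 + (87 + 114)/(-100) = -4412 - 1/100*201 = -4412 - 201/100 = -441401/100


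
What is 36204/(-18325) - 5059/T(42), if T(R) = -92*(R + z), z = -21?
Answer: 22760047/35403900 ≈ 0.64287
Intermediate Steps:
T(R) = 1932 - 92*R (T(R) = -92*(R - 21) = -92*(-21 + R) = 1932 - 92*R)
36204/(-18325) - 5059/T(42) = 36204/(-18325) - 5059/(1932 - 92*42) = 36204*(-1/18325) - 5059/(1932 - 3864) = -36204/18325 - 5059/(-1932) = -36204/18325 - 5059*(-1/1932) = -36204/18325 + 5059/1932 = 22760047/35403900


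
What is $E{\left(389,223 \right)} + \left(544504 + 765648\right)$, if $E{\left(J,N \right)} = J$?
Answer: $1310541$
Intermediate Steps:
$E{\left(389,223 \right)} + \left(544504 + 765648\right) = 389 + \left(544504 + 765648\right) = 389 + 1310152 = 1310541$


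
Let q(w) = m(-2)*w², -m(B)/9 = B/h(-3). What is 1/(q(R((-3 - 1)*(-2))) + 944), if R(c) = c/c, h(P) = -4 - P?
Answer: 1/926 ≈ 0.0010799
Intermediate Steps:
R(c) = 1
m(B) = 9*B (m(B) = -9*B/(-4 - 1*(-3)) = -9*B/(-4 + 3) = -9*B/(-1) = -9*B*(-1) = -(-9)*B = 9*B)
q(w) = -18*w² (q(w) = (9*(-2))*w² = -18*w²)
1/(q(R((-3 - 1)*(-2))) + 944) = 1/(-18*1² + 944) = 1/(-18*1 + 944) = 1/(-18 + 944) = 1/926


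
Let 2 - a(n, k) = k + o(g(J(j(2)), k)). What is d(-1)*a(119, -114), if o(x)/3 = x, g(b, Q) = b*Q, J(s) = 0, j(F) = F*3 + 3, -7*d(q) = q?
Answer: 116/7 ≈ 16.571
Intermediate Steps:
d(q) = -q/7
j(F) = 3 + 3*F (j(F) = 3*F + 3 = 3 + 3*F)
g(b, Q) = Q*b
o(x) = 3*x
a(n, k) = 2 - k (a(n, k) = 2 - (k + 3*(k*0)) = 2 - (k + 3*0) = 2 - (k + 0) = 2 - k)
d(-1)*a(119, -114) = (-⅐*(-1))*(2 - 1*(-114)) = (2 + 114)/7 = (⅐)*116 = 116/7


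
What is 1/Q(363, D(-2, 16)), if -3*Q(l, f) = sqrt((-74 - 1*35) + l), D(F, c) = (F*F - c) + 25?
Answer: -3*sqrt(254)/254 ≈ -0.18824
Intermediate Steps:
D(F, c) = 25 + F**2 - c (D(F, c) = (F**2 - c) + 25 = 25 + F**2 - c)
Q(l, f) = -sqrt(-109 + l)/3 (Q(l, f) = -sqrt((-74 - 1*35) + l)/3 = -sqrt((-74 - 35) + l)/3 = -sqrt(-109 + l)/3)
1/Q(363, D(-2, 16)) = 1/(-sqrt(-109 + 363)/3) = 1/(-sqrt(254)/3) = -3*sqrt(254)/254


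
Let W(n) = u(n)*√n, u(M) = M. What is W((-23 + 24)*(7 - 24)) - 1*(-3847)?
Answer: 3847 - 17*I*√17 ≈ 3847.0 - 70.093*I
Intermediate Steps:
W(n) = n^(3/2) (W(n) = n*√n = n^(3/2))
W((-23 + 24)*(7 - 24)) - 1*(-3847) = ((-23 + 24)*(7 - 24))^(3/2) - 1*(-3847) = (1*(-17))^(3/2) + 3847 = (-17)^(3/2) + 3847 = -17*I*√17 + 3847 = 3847 - 17*I*√17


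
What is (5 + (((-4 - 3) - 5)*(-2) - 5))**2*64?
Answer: 36864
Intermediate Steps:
(5 + (((-4 - 3) - 5)*(-2) - 5))**2*64 = (5 + ((-7 - 5)*(-2) - 5))**2*64 = (5 + (-12*(-2) - 5))**2*64 = (5 + (24 - 5))**2*64 = (5 + 19)**2*64 = 24**2*64 = 576*64 = 36864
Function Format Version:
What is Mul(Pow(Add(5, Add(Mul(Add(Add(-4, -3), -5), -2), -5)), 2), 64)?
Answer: 36864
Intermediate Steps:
Mul(Pow(Add(5, Add(Mul(Add(Add(-4, -3), -5), -2), -5)), 2), 64) = Mul(Pow(Add(5, Add(Mul(Add(-7, -5), -2), -5)), 2), 64) = Mul(Pow(Add(5, Add(Mul(-12, -2), -5)), 2), 64) = Mul(Pow(Add(5, Add(24, -5)), 2), 64) = Mul(Pow(Add(5, 19), 2), 64) = Mul(Pow(24, 2), 64) = Mul(576, 64) = 36864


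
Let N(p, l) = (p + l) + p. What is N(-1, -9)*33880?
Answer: -372680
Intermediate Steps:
N(p, l) = l + 2*p (N(p, l) = (l + p) + p = l + 2*p)
N(-1, -9)*33880 = (-9 + 2*(-1))*33880 = (-9 - 2)*33880 = -11*33880 = -372680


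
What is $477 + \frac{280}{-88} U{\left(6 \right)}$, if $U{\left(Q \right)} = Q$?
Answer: $\frac{5037}{11} \approx 457.91$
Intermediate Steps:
$477 + \frac{280}{-88} U{\left(6 \right)} = 477 + \frac{280}{-88} \cdot 6 = 477 + 280 \left(- \frac{1}{88}\right) 6 = 477 - \frac{210}{11} = \frac{5037}{11}$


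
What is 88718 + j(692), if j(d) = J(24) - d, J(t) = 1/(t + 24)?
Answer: 4225249/48 ≈ 88026.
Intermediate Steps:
J(t) = 1/(24 + t)
j(d) = 1/48 - d (j(d) = 1/(24 + 24) - d = 1/48 - d)
88718 + j(692) = 88718 + (1/48 - 1*692) = 88718 + (1/48 - 692) = 88718 - 33215/48 = 4225249/48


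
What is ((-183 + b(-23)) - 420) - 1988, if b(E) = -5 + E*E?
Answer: -2067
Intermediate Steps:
b(E) = -5 + E**2
((-183 + b(-23)) - 420) - 1988 = ((-183 + (-5 + (-23)**2)) - 420) - 1988 = ((-183 + (-5 + 529)) - 420) - 1988 = ((-183 + 524) - 420) - 1988 = (341 - 420) - 1988 = -79 - 1988 = -2067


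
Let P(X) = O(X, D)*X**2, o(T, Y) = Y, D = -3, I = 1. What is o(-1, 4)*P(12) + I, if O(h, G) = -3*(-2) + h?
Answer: 10369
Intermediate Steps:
O(h, G) = 6 + h
P(X) = X**2*(6 + X) (P(X) = (6 + X)*X**2 = X**2*(6 + X))
o(-1, 4)*P(12) + I = 4*(12**2*(6 + 12)) + 1 = 4*(144*18) + 1 = 4*2592 + 1 = 10368 + 1 = 10369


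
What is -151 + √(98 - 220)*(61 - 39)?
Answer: -151 + 22*I*√122 ≈ -151.0 + 243.0*I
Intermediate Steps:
-151 + √(98 - 220)*(61 - 39) = -151 + √(-122)*22 = -151 + (I*√122)*22 = -151 + 22*I*√122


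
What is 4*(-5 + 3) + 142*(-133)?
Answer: -18894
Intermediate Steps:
4*(-5 + 3) + 142*(-133) = 4*(-2) - 18886 = -8 - 18886 = -18894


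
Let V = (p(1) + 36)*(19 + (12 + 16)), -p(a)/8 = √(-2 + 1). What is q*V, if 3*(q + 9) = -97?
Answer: -69936 + 46624*I/3 ≈ -69936.0 + 15541.0*I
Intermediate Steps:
q = -124/3 (q = -9 + (⅓)*(-97) = -9 - 97/3 = -124/3 ≈ -41.333)
p(a) = -8*I (p(a) = -8*√(-2 + 1) = -8*I)
V = 1692 - 376*I (V = (-8*I + 36)*(19 + (12 + 16)) = (36 - 8*I)*(19 + 28) = (36 - 8*I)*47 = 1692 - 376*I ≈ 1692.0 - 376.0*I)
q*V = -124*(1692 - 376*I)/3 = -69936 + 46624*I/3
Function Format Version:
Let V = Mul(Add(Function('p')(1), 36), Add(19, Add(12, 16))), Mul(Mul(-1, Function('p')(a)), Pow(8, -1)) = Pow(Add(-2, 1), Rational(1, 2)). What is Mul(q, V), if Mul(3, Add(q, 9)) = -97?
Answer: Add(-69936, Mul(Rational(46624, 3), I)) ≈ Add(-69936., Mul(15541., I))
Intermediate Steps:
q = Rational(-124, 3) (q = Add(-9, Mul(Rational(1, 3), -97)) = Add(-9, Rational(-97, 3)) = Rational(-124, 3) ≈ -41.333)
Function('p')(a) = Mul(-8, I) (Function('p')(a) = Mul(-8, Pow(Add(-2, 1), Rational(1, 2))) = Mul(-8, Pow(-1, Rational(1, 2))) = Mul(-8, I))
V = Add(1692, Mul(-376, I)) (V = Mul(Add(Mul(-8, I), 36), Add(19, Add(12, 16))) = Mul(Add(36, Mul(-8, I)), Add(19, 28)) = Mul(Add(36, Mul(-8, I)), 47) = Add(1692, Mul(-376, I)) ≈ Add(1692.0, Mul(-376.00, I)))
Mul(q, V) = Mul(Rational(-124, 3), Add(1692, Mul(-376, I))) = Add(-69936, Mul(Rational(46624, 3), I))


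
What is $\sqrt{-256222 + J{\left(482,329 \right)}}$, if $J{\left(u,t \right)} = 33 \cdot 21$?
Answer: $i \sqrt{255529} \approx 505.5 i$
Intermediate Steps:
$J{\left(u,t \right)} = 693$
$\sqrt{-256222 + J{\left(482,329 \right)}} = \sqrt{-256222 + 693} = \sqrt{-255529} = i \sqrt{255529}$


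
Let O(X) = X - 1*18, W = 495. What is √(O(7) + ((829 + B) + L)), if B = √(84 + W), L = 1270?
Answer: √(2088 + √579) ≈ 45.957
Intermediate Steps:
B = √579 (B = √(84 + 495) = √579 ≈ 24.062)
O(X) = -18 + X (O(X) = X - 18 = -18 + X)
√(O(7) + ((829 + B) + L)) = √((-18 + 7) + ((829 + √579) + 1270)) = √(-11 + (2099 + √579)) = √(2088 + √579)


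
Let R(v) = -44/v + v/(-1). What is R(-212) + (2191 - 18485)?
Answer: -852335/53 ≈ -16082.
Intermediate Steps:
R(v) = -v - 44/v (R(v) = -44/v + v*(-1) = -44/v - v = -v - 44/v)
R(-212) + (2191 - 18485) = (-1*(-212) - 44/(-212)) + (2191 - 18485) = (212 - 44*(-1/212)) - 16294 = (212 + 11/53) - 16294 = 11247/53 - 16294 = -852335/53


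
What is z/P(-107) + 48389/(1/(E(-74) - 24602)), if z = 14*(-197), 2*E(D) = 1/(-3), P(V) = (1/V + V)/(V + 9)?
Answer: -40892877002489/34350 ≈ -1.1905e+9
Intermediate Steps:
P(V) = (V + 1/V)/(9 + V)
E(D) = -⅙ (E(D) = (½)/(-3) = (½)*(-⅓) = -⅙)
z = -2758
z/P(-107) + 48389/(1/(E(-74) - 24602)) = -2758*(-107*(9 - 107)/(1 + (-107)²)) + 48389/(1/(-⅙ - 24602)) = -2758*10486/(1 + 11449) + 48389/(1/(-147613/6)) = -2758/((-1/107*(-1/98)*11450)) + 48389/(-6/147613) = -2758/5725/5243 + 48389*(-147613/6) = -2758*5243/5725 - 7142845457/6 = -14460194/5725 - 7142845457/6 = -40892877002489/34350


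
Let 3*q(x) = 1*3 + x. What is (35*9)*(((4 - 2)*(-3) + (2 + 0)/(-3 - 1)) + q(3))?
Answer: -2835/2 ≈ -1417.5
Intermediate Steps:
q(x) = 1 + x/3 (q(x) = (1*3 + x)/3 = (3 + x)/3 = 1 + x/3)
(35*9)*(((4 - 2)*(-3) + (2 + 0)/(-3 - 1)) + q(3)) = (35*9)*(((4 - 2)*(-3) + (2 + 0)/(-3 - 1)) + (1 + (⅓)*3)) = 315*((2*(-3) + 2/(-4)) + (1 + 1)) = 315*((-6 + 2*(-¼)) + 2) = 315*((-6 - ½) + 2) = 315*(-13/2 + 2) = 315*(-9/2) = -2835/2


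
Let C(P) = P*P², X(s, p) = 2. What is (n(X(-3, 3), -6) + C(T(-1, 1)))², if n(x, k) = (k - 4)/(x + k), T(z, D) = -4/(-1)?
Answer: 17689/4 ≈ 4422.3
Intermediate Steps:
T(z, D) = 4 (T(z, D) = -4*(-1) = 4)
n(x, k) = (-4 + k)/(k + x)
C(P) = P³
(n(X(-3, 3), -6) + C(T(-1, 1)))² = ((-4 - 6)/(-6 + 2) + 4³)² = (-10/(-4) + 64)² = (-¼*(-10) + 64)² = (5/2 + 64)² = (133/2)² = 17689/4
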